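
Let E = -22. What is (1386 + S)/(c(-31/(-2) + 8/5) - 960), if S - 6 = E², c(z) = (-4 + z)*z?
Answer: -187600/73599 ≈ -2.5489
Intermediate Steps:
c(z) = z*(-4 + z)
S = 490 (S = 6 + (-22)² = 6 + 484 = 490)
(1386 + S)/(c(-31/(-2) + 8/5) - 960) = (1386 + 490)/((-31/(-2) + 8/5)*(-4 + (-31/(-2) + 8/5)) - 960) = 1876/((-31*(-½) + 8*(⅕))*(-4 + (-31*(-½) + 8*(⅕))) - 960) = 1876/((31/2 + 8/5)*(-4 + (31/2 + 8/5)) - 960) = 1876/(171*(-4 + 171/10)/10 - 960) = 1876/((171/10)*(131/10) - 960) = 1876/(22401/100 - 960) = 1876/(-73599/100) = 1876*(-100/73599) = -187600/73599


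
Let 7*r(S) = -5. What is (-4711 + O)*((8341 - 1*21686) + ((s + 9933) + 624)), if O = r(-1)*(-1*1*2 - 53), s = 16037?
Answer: -433268798/7 ≈ -6.1896e+7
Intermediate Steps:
r(S) = -5/7 (r(S) = (1/7)*(-5) = -5/7)
O = 275/7 (O = -5*(-1*1*2 - 53)/7 = -5*(-1*2 - 53)/7 = -5*(-2 - 53)/7 = -5/7*(-55) = 275/7 ≈ 39.286)
(-4711 + O)*((8341 - 1*21686) + ((s + 9933) + 624)) = (-4711 + 275/7)*((8341 - 1*21686) + ((16037 + 9933) + 624)) = -32702*((8341 - 21686) + (25970 + 624))/7 = -32702*(-13345 + 26594)/7 = -32702/7*13249 = -433268798/7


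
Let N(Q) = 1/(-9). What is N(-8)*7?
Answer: -7/9 ≈ -0.77778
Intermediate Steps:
N(Q) = -⅑
N(-8)*7 = -⅑*7 = -7/9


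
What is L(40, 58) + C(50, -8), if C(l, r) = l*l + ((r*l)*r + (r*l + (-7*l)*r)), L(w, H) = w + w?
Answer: 8180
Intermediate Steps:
L(w, H) = 2*w
C(l, r) = l**2 + l*r**2 - 6*l*r (C(l, r) = l**2 + ((l*r)*r + (l*r - 7*l*r)) = l**2 + (l*r**2 - 6*l*r) = l**2 + l*r**2 - 6*l*r)
L(40, 58) + C(50, -8) = 2*40 + 50*(50 + (-8)**2 - 6*(-8)) = 80 + 50*(50 + 64 + 48) = 80 + 50*162 = 80 + 8100 = 8180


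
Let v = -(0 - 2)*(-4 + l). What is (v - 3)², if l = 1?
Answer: 81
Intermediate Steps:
v = -6 (v = -(0 - 2)*(-4 + 1) = -(-2)*(-3) = -1*6 = -6)
(v - 3)² = (-6 - 3)² = (-9)² = 81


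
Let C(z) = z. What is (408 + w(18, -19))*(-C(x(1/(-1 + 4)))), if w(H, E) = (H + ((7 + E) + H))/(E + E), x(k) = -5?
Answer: 38700/19 ≈ 2036.8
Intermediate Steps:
w(H, E) = (7 + E + 2*H)/(2*E) (w(H, E) = (H + (7 + E + H))/((2*E)) = (7 + E + 2*H)*(1/(2*E)) = (7 + E + 2*H)/(2*E))
(408 + w(18, -19))*(-C(x(1/(-1 + 4)))) = (408 + (½)*(7 - 19 + 2*18)/(-19))*(-1*(-5)) = (408 + (½)*(-1/19)*(7 - 19 + 36))*5 = (408 + (½)*(-1/19)*24)*5 = (408 - 12/19)*5 = (7740/19)*5 = 38700/19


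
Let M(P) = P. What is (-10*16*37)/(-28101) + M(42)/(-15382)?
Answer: 44940599/216124791 ≈ 0.20794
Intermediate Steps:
(-10*16*37)/(-28101) + M(42)/(-15382) = (-10*16*37)/(-28101) + 42/(-15382) = -160*37*(-1/28101) + 42*(-1/15382) = -5920*(-1/28101) - 21/7691 = 5920/28101 - 21/7691 = 44940599/216124791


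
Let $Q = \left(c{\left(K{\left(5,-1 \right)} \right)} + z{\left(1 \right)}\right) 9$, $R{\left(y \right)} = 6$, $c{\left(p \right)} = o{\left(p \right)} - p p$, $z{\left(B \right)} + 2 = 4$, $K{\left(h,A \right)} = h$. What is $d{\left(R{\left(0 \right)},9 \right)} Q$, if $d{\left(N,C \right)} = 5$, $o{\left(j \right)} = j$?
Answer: $-810$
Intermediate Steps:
$z{\left(B \right)} = 2$ ($z{\left(B \right)} = -2 + 4 = 2$)
$c{\left(p \right)} = p - p^{2}$ ($c{\left(p \right)} = p - p p = p - p^{2}$)
$Q = -162$ ($Q = \left(5 \left(1 - 5\right) + 2\right) 9 = \left(5 \left(-4\right) + 2\right) 9 = \left(-20 + 2\right) 9 = \left(-18\right) 9 = -162$)
$d{\left(R{\left(0 \right)},9 \right)} Q = 5 \left(-162\right) = -810$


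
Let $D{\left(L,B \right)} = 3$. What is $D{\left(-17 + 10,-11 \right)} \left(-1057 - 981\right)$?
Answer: $-6114$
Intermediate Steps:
$D{\left(-17 + 10,-11 \right)} \left(-1057 - 981\right) = 3 \left(-1057 - 981\right) = 3 \left(-2038\right) = -6114$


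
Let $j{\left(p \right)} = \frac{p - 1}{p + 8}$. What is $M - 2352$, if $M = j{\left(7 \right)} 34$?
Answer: $- \frac{11692}{5} \approx -2338.4$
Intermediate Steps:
$j{\left(p \right)} = \frac{-1 + p}{8 + p}$
$M = \frac{68}{5}$ ($M = \frac{-1 + 7}{8 + 7} \cdot 34 = \frac{1}{15} \cdot 6 \cdot 34 = \frac{2}{5} \cdot 34 = \frac{68}{5} \approx 13.6$)
$M - 2352 = \frac{68}{5} - 2352 = - \frac{11692}{5}$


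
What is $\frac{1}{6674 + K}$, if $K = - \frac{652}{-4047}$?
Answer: $\frac{4047}{27010330} \approx 0.00014983$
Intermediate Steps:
$K = \frac{652}{4047}$ ($K = \left(-652\right) \left(- \frac{1}{4047}\right) = \frac{652}{4047} \approx 0.16111$)
$\frac{1}{6674 + K} = \frac{1}{6674 + \frac{652}{4047}} = \frac{1}{\frac{27010330}{4047}} = \frac{4047}{27010330}$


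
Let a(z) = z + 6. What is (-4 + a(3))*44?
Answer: 220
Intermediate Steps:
a(z) = 6 + z
(-4 + a(3))*44 = (-4 + (6 + 3))*44 = (-4 + 9)*44 = 5*44 = 220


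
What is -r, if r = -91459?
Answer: 91459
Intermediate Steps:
-r = -1*(-91459) = 91459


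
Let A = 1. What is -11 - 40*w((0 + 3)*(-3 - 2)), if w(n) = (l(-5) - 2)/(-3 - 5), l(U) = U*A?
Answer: -46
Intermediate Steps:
l(U) = U (l(U) = U*1 = U)
w(n) = 7/8 (w(n) = (-5 - 2)/(-3 - 5) = -7/(-8) = -7*(-1/8) = 7/8)
-11 - 40*w((0 + 3)*(-3 - 2)) = -11 - 40*7/8 = -11 - 35 = -46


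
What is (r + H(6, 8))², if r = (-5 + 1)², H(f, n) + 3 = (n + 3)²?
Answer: 17956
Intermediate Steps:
H(f, n) = -3 + (3 + n)² (H(f, n) = -3 + (n + 3)² = -3 + (3 + n)²)
r = 16 (r = (-4)² = 16)
(r + H(6, 8))² = (16 + (-3 + (3 + 8)²))² = (16 + (-3 + 11²))² = (16 + (-3 + 121))² = (16 + 118)² = 134² = 17956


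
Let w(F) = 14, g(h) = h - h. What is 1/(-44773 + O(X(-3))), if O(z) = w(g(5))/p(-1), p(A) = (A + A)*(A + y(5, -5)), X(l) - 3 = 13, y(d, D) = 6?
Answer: -5/223872 ≈ -2.2334e-5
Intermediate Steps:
X(l) = 16 (X(l) = 3 + 13 = 16)
p(A) = 2*A*(6 + A) (p(A) = (A + A)*(A + 6) = (2*A)*(6 + A) = 2*A*(6 + A))
g(h) = 0
O(z) = -7/5 (O(z) = 14/((2*(-1)*(6 - 1))) = 14/((2*(-1)*5)) = 14/(-10) = 14*(-⅒) = -7/5)
1/(-44773 + O(X(-3))) = 1/(-44773 - 7/5) = 1/(-223872/5) = -5/223872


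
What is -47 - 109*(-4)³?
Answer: 6929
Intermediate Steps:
-47 - 109*(-4)³ = -47 - 109*(-64) = -47 + 6976 = 6929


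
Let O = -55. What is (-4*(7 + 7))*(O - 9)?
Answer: 3584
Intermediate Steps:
(-4*(7 + 7))*(O - 9) = (-4*(7 + 7))*(-55 - 9) = -4*14*(-64) = -56*(-64) = 3584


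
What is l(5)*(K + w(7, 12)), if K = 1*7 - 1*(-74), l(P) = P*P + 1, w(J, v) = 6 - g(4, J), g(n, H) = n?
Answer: 2158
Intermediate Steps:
w(J, v) = 2 (w(J, v) = 6 - 1*4 = 6 - 4 = 2)
l(P) = 1 + P² (l(P) = P² + 1 = 1 + P²)
K = 81 (K = 7 + 74 = 81)
l(5)*(K + w(7, 12)) = (1 + 5²)*(81 + 2) = (1 + 25)*83 = 26*83 = 2158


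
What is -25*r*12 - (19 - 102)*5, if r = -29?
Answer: 9115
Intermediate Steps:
-25*r*12 - (19 - 102)*5 = -25*(-29)*12 - (19 - 102)*5 = 725*12 - (-83)*5 = 8700 - 1*(-415) = 8700 + 415 = 9115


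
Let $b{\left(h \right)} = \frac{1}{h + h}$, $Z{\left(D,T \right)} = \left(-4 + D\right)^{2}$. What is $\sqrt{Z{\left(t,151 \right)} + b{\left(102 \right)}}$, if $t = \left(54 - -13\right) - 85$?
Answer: $\frac{\sqrt{5035587}}{102} \approx 22.0$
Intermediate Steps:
$t = -18$ ($t = \left(54 + 13\right) - 85 = 67 - 85 = -18$)
$b{\left(h \right)} = \frac{1}{2 h}$
$\sqrt{Z{\left(t,151 \right)} + b{\left(102 \right)}} = \sqrt{\left(-4 - 18\right)^{2} + \frac{1}{2 \cdot 102}} = \sqrt{\left(-22\right)^{2} + \frac{1}{2} \cdot \frac{1}{102}} = \sqrt{484 + \frac{1}{204}} = \sqrt{\frac{98737}{204}} = \frac{\sqrt{5035587}}{102}$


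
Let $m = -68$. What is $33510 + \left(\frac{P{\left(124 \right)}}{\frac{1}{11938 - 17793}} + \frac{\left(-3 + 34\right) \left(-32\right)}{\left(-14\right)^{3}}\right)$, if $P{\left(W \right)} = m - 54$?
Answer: $\frac{256502384}{343} \approx 7.4782 \cdot 10^{5}$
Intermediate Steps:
$P{\left(W \right)} = -122$ ($P{\left(W \right)} = -68 - 54 = -122$)
$33510 + \left(\frac{P{\left(124 \right)}}{\frac{1}{11938 - 17793}} + \frac{\left(-3 + 34\right) \left(-32\right)}{\left(-14\right)^{3}}\right) = 33510 + \left(- \frac{122}{\frac{1}{11938 - 17793}} + \frac{\left(-3 + 34\right) \left(-32\right)}{\left(-14\right)^{3}}\right) = 33510 + \left(- \frac{122}{\frac{1}{-5855}} + \frac{31 \left(-32\right)}{-2744}\right) = 33510 - \left(- \frac{124}{343} + \frac{122}{- \frac{1}{5855}}\right) = 33510 + \left(\left(-122\right) \left(-5855\right) + \frac{124}{343}\right) = 33510 + \left(714310 + \frac{124}{343}\right) = 33510 + \frac{245008454}{343} = \frac{256502384}{343}$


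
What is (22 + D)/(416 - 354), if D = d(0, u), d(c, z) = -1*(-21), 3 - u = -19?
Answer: 43/62 ≈ 0.69355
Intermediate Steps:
u = 22 (u = 3 - 1*(-19) = 3 + 19 = 22)
d(c, z) = 21
D = 21
(22 + D)/(416 - 354) = (22 + 21)/(416 - 354) = 43/62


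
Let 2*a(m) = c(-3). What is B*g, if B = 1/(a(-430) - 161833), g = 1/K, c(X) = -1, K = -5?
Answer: 2/1618335 ≈ 1.2358e-6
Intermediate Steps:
a(m) = -1/2 (a(m) = (1/2)*(-1) = -1/2)
g = -1/5 (g = 1/(-5) = -1/5 ≈ -0.20000)
B = -2/323667 (B = 1/(-1/2 - 161833) = 1/(-323667/2) = -2/323667 ≈ -6.1792e-6)
B*g = -2/323667*(-1/5) = 2/1618335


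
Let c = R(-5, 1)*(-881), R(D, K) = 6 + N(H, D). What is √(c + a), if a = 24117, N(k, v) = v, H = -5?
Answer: 2*√5809 ≈ 152.43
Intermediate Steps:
R(D, K) = 6 + D
c = -881 (c = (6 - 5)*(-881) = 1*(-881) = -881)
√(c + a) = √(-881 + 24117) = √23236 = 2*√5809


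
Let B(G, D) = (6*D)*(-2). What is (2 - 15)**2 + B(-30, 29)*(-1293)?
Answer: 450133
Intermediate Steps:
B(G, D) = -12*D
(2 - 15)**2 + B(-30, 29)*(-1293) = (2 - 15)**2 - 12*29*(-1293) = (-13)**2 - 348*(-1293) = 169 + 449964 = 450133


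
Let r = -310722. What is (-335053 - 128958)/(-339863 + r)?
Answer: 464011/650585 ≈ 0.71322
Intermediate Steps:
(-335053 - 128958)/(-339863 + r) = (-335053 - 128958)/(-339863 - 310722) = -464011/(-650585) = -464011*(-1/650585) = 464011/650585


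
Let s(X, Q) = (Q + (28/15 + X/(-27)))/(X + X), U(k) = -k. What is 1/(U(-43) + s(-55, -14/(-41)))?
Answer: 608850/26157053 ≈ 0.023277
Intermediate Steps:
s(X, Q) = (28/15 + Q - X/27)/(2*X) (s(X, Q) = (Q + (28*(1/15) + X*(-1/27)))/((2*X)) = (Q + (28/15 - X/27))*(1/(2*X)) = (28/15 + Q - X/27)*(1/(2*X)) = (28/15 + Q - X/27)/(2*X))
1/(U(-43) + s(-55, -14/(-41))) = 1/(-1*(-43) + (1/270)*(252 - 5*(-55) + 135*(-14/(-41)))/(-55)) = 1/(43 + (1/270)*(-1/55)*(252 + 275 + 135*(-14*(-1/41)))) = 1/(43 + (1/270)*(-1/55)*(252 + 275 + 135*(14/41))) = 1/(43 + (1/270)*(-1/55)*(252 + 275 + 1890/41)) = 1/(43 + (1/270)*(-1/55)*(23497/41)) = 1/(43 - 23497/608850) = 1/(26157053/608850) = 608850/26157053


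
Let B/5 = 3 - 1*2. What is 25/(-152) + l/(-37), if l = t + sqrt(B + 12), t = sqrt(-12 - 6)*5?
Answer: -25/152 - sqrt(17)/37 - 15*I*sqrt(2)/37 ≈ -0.27591 - 0.57333*I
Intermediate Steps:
B = 5 (B = 5*(3 - 1*2) = 5*(3 - 2) = 5*1 = 5)
t = 15*I*sqrt(2) (t = sqrt(-18)*5 = (3*I*sqrt(2))*5 = 15*I*sqrt(2) ≈ 21.213*I)
l = sqrt(17) + 15*I*sqrt(2) (l = 15*I*sqrt(2) + sqrt(5 + 12) = 15*I*sqrt(2) + sqrt(17) = sqrt(17) + 15*I*sqrt(2) ≈ 4.1231 + 21.213*I)
25/(-152) + l/(-37) = 25/(-152) + (sqrt(17) + 15*I*sqrt(2))/(-37) = 25*(-1/152) + (sqrt(17) + 15*I*sqrt(2))*(-1/37) = -25/152 + (-sqrt(17)/37 - 15*I*sqrt(2)/37) = -25/152 - sqrt(17)/37 - 15*I*sqrt(2)/37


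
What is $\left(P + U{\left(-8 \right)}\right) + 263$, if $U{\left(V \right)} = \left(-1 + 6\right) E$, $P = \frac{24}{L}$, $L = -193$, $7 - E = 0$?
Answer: $\frac{57490}{193} \approx 297.88$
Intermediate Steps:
$E = 7$ ($E = 7 - 0 = 7 + 0 = 7$)
$P = - \frac{24}{193}$ ($P = \frac{24}{-193} = 24 \left(- \frac{1}{193}\right) = - \frac{24}{193} \approx -0.12435$)
$U{\left(V \right)} = 35$ ($U{\left(V \right)} = \left(-1 + 6\right) 7 = 5 \cdot 7 = 35$)
$\left(P + U{\left(-8 \right)}\right) + 263 = \left(- \frac{24}{193} + 35\right) + 263 = \frac{6731}{193} + 263 = \frac{57490}{193}$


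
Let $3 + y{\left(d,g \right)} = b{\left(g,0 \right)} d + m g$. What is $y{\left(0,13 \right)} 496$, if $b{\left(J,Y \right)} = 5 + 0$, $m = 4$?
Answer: $24304$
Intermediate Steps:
$b{\left(J,Y \right)} = 5$
$y{\left(d,g \right)} = -3 + 4 g + 5 d$ ($y{\left(d,g \right)} = -3 + \left(5 d + 4 g\right) = -3 + \left(4 g + 5 d\right) = -3 + 4 g + 5 d$)
$y{\left(0,13 \right)} 496 = \left(-3 + 4 \cdot 13 + 5 \cdot 0\right) 496 = \left(-3 + 52 + 0\right) 496 = 49 \cdot 496 = 24304$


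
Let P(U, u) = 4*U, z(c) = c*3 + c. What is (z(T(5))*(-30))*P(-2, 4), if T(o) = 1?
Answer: 960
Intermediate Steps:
z(c) = 4*c (z(c) = 3*c + c = 4*c)
(z(T(5))*(-30))*P(-2, 4) = ((4*1)*(-30))*(4*(-2)) = (4*(-30))*(-8) = -120*(-8) = 960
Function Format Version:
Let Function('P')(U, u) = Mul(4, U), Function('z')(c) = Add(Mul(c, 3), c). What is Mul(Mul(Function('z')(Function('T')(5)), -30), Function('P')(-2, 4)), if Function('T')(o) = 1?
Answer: 960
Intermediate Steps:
Function('z')(c) = Mul(4, c) (Function('z')(c) = Add(Mul(3, c), c) = Mul(4, c))
Mul(Mul(Function('z')(Function('T')(5)), -30), Function('P')(-2, 4)) = Mul(Mul(Mul(4, 1), -30), Mul(4, -2)) = Mul(Mul(4, -30), -8) = Mul(-120, -8) = 960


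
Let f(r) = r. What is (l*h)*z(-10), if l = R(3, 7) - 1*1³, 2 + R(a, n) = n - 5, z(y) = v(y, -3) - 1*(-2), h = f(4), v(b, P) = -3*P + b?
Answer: -4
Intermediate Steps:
v(b, P) = b - 3*P
h = 4
z(y) = 11 + y (z(y) = (y - 3*(-3)) - 1*(-2) = (y + 9) + 2 = (9 + y) + 2 = 11 + y)
R(a, n) = -7 + n (R(a, n) = -2 + (n - 5) = -2 + (-5 + n) = -7 + n)
l = -1 (l = (-7 + 7) - 1*1³ = 0 - 1*1 = 0 - 1 = -1)
(l*h)*z(-10) = (-1*4)*(11 - 10) = -4*1 = -4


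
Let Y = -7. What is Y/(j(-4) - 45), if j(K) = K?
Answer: 1/7 ≈ 0.14286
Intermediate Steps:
Y/(j(-4) - 45) = -7/(-4 - 45) = -7/(-49) = -1/49*(-7) = 1/7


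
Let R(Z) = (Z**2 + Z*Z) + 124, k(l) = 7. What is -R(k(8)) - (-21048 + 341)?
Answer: 20485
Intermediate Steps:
R(Z) = 124 + 2*Z**2 (R(Z) = (Z**2 + Z**2) + 124 = 2*Z**2 + 124 = 124 + 2*Z**2)
-R(k(8)) - (-21048 + 341) = -(124 + 2*7**2) - (-21048 + 341) = -(124 + 2*49) - 1*(-20707) = -(124 + 98) + 20707 = -1*222 + 20707 = -222 + 20707 = 20485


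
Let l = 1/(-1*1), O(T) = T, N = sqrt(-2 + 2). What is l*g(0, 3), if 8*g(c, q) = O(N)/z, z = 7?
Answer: 0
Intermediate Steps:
N = 0 (N = sqrt(0) = 0)
g(c, q) = 0 (g(c, q) = (0/7)/8 = (0*(1/7))/8 = (1/8)*0 = 0)
l = -1 (l = 1/(-1) = -1)
l*g(0, 3) = -1*0 = 0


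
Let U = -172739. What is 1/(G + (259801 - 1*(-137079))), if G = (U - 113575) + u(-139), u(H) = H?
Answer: 1/110427 ≈ 9.0558e-6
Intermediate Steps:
G = -286453 (G = (-172739 - 113575) - 139 = -286314 - 139 = -286453)
1/(G + (259801 - 1*(-137079))) = 1/(-286453 + (259801 - 1*(-137079))) = 1/(-286453 + (259801 + 137079)) = 1/(-286453 + 396880) = 1/110427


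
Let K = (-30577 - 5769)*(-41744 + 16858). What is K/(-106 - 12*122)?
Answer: -452253278/785 ≈ -5.7612e+5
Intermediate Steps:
K = 904506556 (K = -36346*(-24886) = 904506556)
K/(-106 - 12*122) = 904506556/(-106 - 12*122) = 904506556/(-106 - 1464) = 904506556/(-1570) = 904506556*(-1/1570) = -452253278/785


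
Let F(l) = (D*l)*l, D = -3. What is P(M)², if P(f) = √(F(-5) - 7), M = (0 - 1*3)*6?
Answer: -82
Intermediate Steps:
F(l) = -3*l² (F(l) = (-3*l)*l = -3*l²)
M = -18 (M = (0 - 3)*6 = -3*6 = -18)
P(f) = I*√82 (P(f) = √(-3*(-5)² - 7) = √(-3*25 - 7) = √(-75 - 7) = √(-82) = I*√82)
P(M)² = (I*√82)² = -82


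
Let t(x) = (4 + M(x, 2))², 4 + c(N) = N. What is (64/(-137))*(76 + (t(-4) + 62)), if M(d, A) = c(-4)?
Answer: -9856/137 ≈ -71.942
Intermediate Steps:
c(N) = -4 + N
M(d, A) = -8 (M(d, A) = -4 - 4 = -8)
t(x) = 16 (t(x) = (4 - 8)² = (-4)² = 16)
(64/(-137))*(76 + (t(-4) + 62)) = (64/(-137))*(76 + (16 + 62)) = (64*(-1/137))*(76 + 78) = -64/137*154 = -9856/137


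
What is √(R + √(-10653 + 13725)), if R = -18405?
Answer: √(-18405 + 32*√3) ≈ 135.46*I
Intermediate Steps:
√(R + √(-10653 + 13725)) = √(-18405 + √(-10653 + 13725)) = √(-18405 + √3072) = √(-18405 + 32*√3)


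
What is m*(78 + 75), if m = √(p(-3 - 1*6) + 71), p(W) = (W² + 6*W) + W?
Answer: 153*√89 ≈ 1443.4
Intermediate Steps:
p(W) = W² + 7*W
m = √89 (m = √((-3 - 1*6)*(7 + (-3 - 1*6)) + 71) = √((-3 - 6)*(7 + (-3 - 6)) + 71) = √(-9*(7 - 9) + 71) = √(-9*(-2) + 71) = √(18 + 71) = √89 ≈ 9.4340)
m*(78 + 75) = √89*(78 + 75) = √89*153 = 153*√89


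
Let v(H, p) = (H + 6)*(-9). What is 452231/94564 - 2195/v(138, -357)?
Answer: 198414839/30638736 ≈ 6.4759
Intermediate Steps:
v(H, p) = -54 - 9*H (v(H, p) = (6 + H)*(-9) = -54 - 9*H)
452231/94564 - 2195/v(138, -357) = 452231/94564 - 2195/(-54 - 9*138) = 452231*(1/94564) - 2195/(-54 - 1242) = 452231/94564 - 2195/(-1296) = 452231/94564 - 2195*(-1/1296) = 452231/94564 + 2195/1296 = 198414839/30638736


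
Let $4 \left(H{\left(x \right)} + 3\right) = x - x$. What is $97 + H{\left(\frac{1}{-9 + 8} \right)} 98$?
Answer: $-197$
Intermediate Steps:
$H{\left(x \right)} = -3$ ($H{\left(x \right)} = -3 + \frac{x - x}{4} = -3 + \frac{1}{4} \cdot 0 = -3 + 0 = -3$)
$97 + H{\left(\frac{1}{-9 + 8} \right)} 98 = 97 - 294 = -197$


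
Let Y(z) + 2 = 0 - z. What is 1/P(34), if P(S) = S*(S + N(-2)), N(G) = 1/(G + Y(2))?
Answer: 3/3451 ≈ 0.00086931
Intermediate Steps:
Y(z) = -2 - z (Y(z) = -2 + (0 - z) = -2 - z)
N(G) = 1/(-4 + G) (N(G) = 1/(G + (-2 - 1*2)) = 1/(G + (-2 - 2)) = 1/(G - 4) = 1/(-4 + G))
P(S) = S*(-1/6 + S) (P(S) = S*(S + 1/(-4 - 2)) = S*(S + 1/(-6)) = S*(S - 1/6) = S*(-1/6 + S))
1/P(34) = 1/(34*(-1/6 + 34)) = 1/(34*(203/6)) = 1/(3451/3) = 3/3451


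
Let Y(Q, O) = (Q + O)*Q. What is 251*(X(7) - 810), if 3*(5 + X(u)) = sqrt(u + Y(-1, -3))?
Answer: -204565 + 251*sqrt(11)/3 ≈ -2.0429e+5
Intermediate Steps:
Y(Q, O) = Q*(O + Q) (Y(Q, O) = (O + Q)*Q = Q*(O + Q))
X(u) = -5 + sqrt(4 + u)/3 (X(u) = -5 + sqrt(u - (-3 - 1))/3 = -5 + sqrt(u - 1*(-4))/3 = -5 + sqrt(u + 4)/3 = -5 + sqrt(4 + u)/3)
251*(X(7) - 810) = 251*((-5 + sqrt(4 + 7)/3) - 810) = 251*((-5 + sqrt(11)/3) - 810) = 251*(-815 + sqrt(11)/3) = -204565 + 251*sqrt(11)/3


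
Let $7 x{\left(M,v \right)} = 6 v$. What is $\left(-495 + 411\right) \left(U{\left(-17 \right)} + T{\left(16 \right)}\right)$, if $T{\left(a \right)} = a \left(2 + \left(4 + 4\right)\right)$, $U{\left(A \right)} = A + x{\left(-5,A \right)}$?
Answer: $-10788$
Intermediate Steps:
$x{\left(M,v \right)} = \frac{6 v}{7}$
$U{\left(A \right)} = \frac{13 A}{7}$ ($U{\left(A \right)} = A + \frac{6 A}{7} = \frac{13 A}{7}$)
$T{\left(a \right)} = 10 a$ ($T{\left(a \right)} = a \left(2 + 8\right) = a 10 = 10 a$)
$\left(-495 + 411\right) \left(U{\left(-17 \right)} + T{\left(16 \right)}\right) = \left(-495 + 411\right) \left(\frac{13}{7} \left(-17\right) + 10 \cdot 16\right) = - 84 \left(- \frac{221}{7} + 160\right) = \left(-84\right) \frac{899}{7} = -10788$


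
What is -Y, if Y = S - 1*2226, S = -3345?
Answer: 5571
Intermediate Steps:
Y = -5571 (Y = -3345 - 1*2226 = -3345 - 2226 = -5571)
-Y = -1*(-5571) = 5571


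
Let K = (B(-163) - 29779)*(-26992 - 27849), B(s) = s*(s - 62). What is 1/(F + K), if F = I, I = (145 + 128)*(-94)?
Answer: -1/378209198 ≈ -2.6440e-9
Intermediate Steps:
I = -25662 (I = 273*(-94) = -25662)
F = -25662
B(s) = s*(-62 + s)
K = -378183536 (K = (-163*(-62 - 163) - 29779)*(-26992 - 27849) = (-163*(-225) - 29779)*(-54841) = (36675 - 29779)*(-54841) = 6896*(-54841) = -378183536)
1/(F + K) = 1/(-25662 - 378183536) = 1/(-378209198) = -1/378209198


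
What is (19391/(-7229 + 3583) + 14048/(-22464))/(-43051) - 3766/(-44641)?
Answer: 103912433453047/1229733328599243 ≈ 0.084500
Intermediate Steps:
(19391/(-7229 + 3583) + 14048/(-22464))/(-43051) - 3766/(-44641) = (19391/(-3646) + 14048*(-1/22464))*(-1/43051) - 3766*(-1/44641) = (19391*(-1/3646) - 439/702)*(-1/43051) + 3766/44641 = (-19391/3646 - 439/702)*(-1/43051) + 3766/44641 = -3803269/639873*(-1/43051) + 3766/44641 = 3803269/27547172523 + 3766/44641 = 103912433453047/1229733328599243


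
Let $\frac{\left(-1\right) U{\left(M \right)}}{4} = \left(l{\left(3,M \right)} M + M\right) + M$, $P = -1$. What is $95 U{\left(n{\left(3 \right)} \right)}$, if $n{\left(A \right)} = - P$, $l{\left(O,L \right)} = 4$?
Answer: $-2280$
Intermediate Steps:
$n{\left(A \right)} = 1$ ($n{\left(A \right)} = \left(-1\right) \left(-1\right) = 1$)
$U{\left(M \right)} = - 24 M$ ($U{\left(M \right)} = - 4 \left(\left(4 M + M\right) + M\right) = - 4 \left(5 M + M\right) = - 4 \cdot 6 M = - 24 M$)
$95 U{\left(n{\left(3 \right)} \right)} = 95 \left(\left(-24\right) 1\right) = 95 \left(-24\right) = -2280$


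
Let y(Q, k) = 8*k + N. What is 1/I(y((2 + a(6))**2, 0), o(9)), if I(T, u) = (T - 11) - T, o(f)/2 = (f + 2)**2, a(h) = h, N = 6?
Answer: -1/11 ≈ -0.090909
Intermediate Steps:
o(f) = 2*(2 + f)**2 (o(f) = 2*(f + 2)**2 = 2*(2 + f)**2)
y(Q, k) = 6 + 8*k (y(Q, k) = 8*k + 6 = 6 + 8*k)
I(T, u) = -11 (I(T, u) = (-11 + T) - T = -11)
1/I(y((2 + a(6))**2, 0), o(9)) = 1/(-11) = -1/11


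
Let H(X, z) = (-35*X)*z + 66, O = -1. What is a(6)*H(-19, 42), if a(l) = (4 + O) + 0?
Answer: 83988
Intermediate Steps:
H(X, z) = 66 - 35*X*z (H(X, z) = -35*X*z + 66 = 66 - 35*X*z)
a(l) = 3 (a(l) = (4 - 1) + 0 = 3 + 0 = 3)
a(6)*H(-19, 42) = 3*(66 - 35*(-19)*42) = 3*(66 + 27930) = 3*27996 = 83988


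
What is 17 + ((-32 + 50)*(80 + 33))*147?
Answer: 299015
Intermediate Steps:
17 + ((-32 + 50)*(80 + 33))*147 = 17 + (18*113)*147 = 17 + 2034*147 = 17 + 298998 = 299015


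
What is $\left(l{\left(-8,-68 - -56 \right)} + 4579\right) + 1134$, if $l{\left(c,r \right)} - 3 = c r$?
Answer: $5812$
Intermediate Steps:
$l{\left(c,r \right)} = 3 + c r$
$\left(l{\left(-8,-68 - -56 \right)} + 4579\right) + 1134 = \left(\left(3 - 8 \left(-68 - -56\right)\right) + 4579\right) + 1134 = \left(\left(3 - 8 \left(-68 + 56\right)\right) + 4579\right) + 1134 = \left(\left(3 - -96\right) + 4579\right) + 1134 = \left(\left(3 + 96\right) + 4579\right) + 1134 = \left(99 + 4579\right) + 1134 = 4678 + 1134 = 5812$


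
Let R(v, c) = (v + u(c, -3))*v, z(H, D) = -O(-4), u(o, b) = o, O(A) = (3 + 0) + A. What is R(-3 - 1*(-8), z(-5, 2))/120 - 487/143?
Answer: -1805/572 ≈ -3.1556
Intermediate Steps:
O(A) = 3 + A
z(H, D) = 1 (z(H, D) = -(3 - 4) = -1*(-1) = 1)
R(v, c) = v*(c + v) (R(v, c) = (v + c)*v = (c + v)*v = v*(c + v))
R(-3 - 1*(-8), z(-5, 2))/120 - 487/143 = ((-3 - 1*(-8))*(1 + (-3 - 1*(-8))))/120 - 487/143 = ((-3 + 8)*(1 + (-3 + 8)))*(1/120) - 487*1/143 = (5*(1 + 5))*(1/120) - 487/143 = (5*6)*(1/120) - 487/143 = 30*(1/120) - 487/143 = 1/4 - 487/143 = -1805/572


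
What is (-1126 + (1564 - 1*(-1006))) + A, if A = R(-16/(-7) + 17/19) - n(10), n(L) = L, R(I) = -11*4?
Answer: 1390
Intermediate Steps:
R(I) = -44
A = -54 (A = -44 - 1*10 = -44 - 10 = -54)
(-1126 + (1564 - 1*(-1006))) + A = (-1126 + (1564 - 1*(-1006))) - 54 = (-1126 + (1564 + 1006)) - 54 = (-1126 + 2570) - 54 = 1444 - 54 = 1390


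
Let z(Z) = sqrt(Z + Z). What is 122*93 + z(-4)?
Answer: 11346 + 2*I*sqrt(2) ≈ 11346.0 + 2.8284*I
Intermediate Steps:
z(Z) = sqrt(2)*sqrt(Z) (z(Z) = sqrt(2*Z) = sqrt(2)*sqrt(Z))
122*93 + z(-4) = 122*93 + sqrt(2)*sqrt(-4) = 11346 + sqrt(2)*(2*I) = 11346 + 2*I*sqrt(2)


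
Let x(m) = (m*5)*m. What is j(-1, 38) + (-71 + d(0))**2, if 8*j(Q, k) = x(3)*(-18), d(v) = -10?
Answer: 25839/4 ≈ 6459.8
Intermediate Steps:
x(m) = 5*m**2 (x(m) = (5*m)*m = 5*m**2)
j(Q, k) = -405/4 (j(Q, k) = ((5*3**2)*(-18))/8 = ((5*9)*(-18))/8 = (45*(-18))/8 = (1/8)*(-810) = -405/4)
j(-1, 38) + (-71 + d(0))**2 = -405/4 + (-71 - 10)**2 = -405/4 + (-81)**2 = -405/4 + 6561 = 25839/4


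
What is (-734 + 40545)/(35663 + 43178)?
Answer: 39811/78841 ≈ 0.50495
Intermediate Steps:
(-734 + 40545)/(35663 + 43178) = 39811/78841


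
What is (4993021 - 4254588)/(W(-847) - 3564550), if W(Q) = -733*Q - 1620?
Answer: -738433/2945319 ≈ -0.25071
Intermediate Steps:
W(Q) = -1620 - 733*Q
(4993021 - 4254588)/(W(-847) - 3564550) = (4993021 - 4254588)/((-1620 - 733*(-847)) - 3564550) = 738433/((-1620 + 620851) - 3564550) = 738433/(619231 - 3564550) = 738433/(-2945319) = 738433*(-1/2945319) = -738433/2945319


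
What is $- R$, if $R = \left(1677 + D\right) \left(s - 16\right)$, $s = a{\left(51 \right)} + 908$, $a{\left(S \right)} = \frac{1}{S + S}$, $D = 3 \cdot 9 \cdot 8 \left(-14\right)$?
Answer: $\frac{40852265}{34} \approx 1.2015 \cdot 10^{6}$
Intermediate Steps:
$D = -3024$ ($D = 27 \cdot 8 \left(-14\right) = 216 \left(-14\right) = -3024$)
$a{\left(S \right)} = \frac{1}{2 S}$
$s = \frac{92617}{102}$ ($s = \frac{1}{2 \cdot 51} + 908 = \frac{1}{2} \cdot \frac{1}{51} + 908 = \frac{1}{102} + 908 = \frac{92617}{102} \approx 908.01$)
$R = - \frac{40852265}{34}$ ($R = \left(1677 - 3024\right) \left(\frac{92617}{102} - 16\right) = \left(-1347\right) \frac{90985}{102} = - \frac{40852265}{34} \approx -1.2015 \cdot 10^{6}$)
$- R = \left(-1\right) \left(- \frac{40852265}{34}\right) = \frac{40852265}{34}$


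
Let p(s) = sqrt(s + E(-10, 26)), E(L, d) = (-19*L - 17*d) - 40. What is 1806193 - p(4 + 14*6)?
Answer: 1806193 - 2*I*sqrt(51) ≈ 1.8062e+6 - 14.283*I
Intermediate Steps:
E(L, d) = -40 - 19*L - 17*d
p(s) = sqrt(-292 + s) (p(s) = sqrt(s + (-40 - 19*(-10) - 17*26)) = sqrt(s + (-40 + 190 - 442)) = sqrt(s - 292) = sqrt(-292 + s))
1806193 - p(4 + 14*6) = 1806193 - sqrt(-292 + (4 + 14*6)) = 1806193 - sqrt(-292 + (4 + 84)) = 1806193 - sqrt(-292 + 88) = 1806193 - sqrt(-204) = 1806193 - 2*I*sqrt(51)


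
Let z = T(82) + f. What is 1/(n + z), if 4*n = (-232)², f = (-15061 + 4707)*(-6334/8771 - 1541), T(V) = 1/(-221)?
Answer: 1938391/30968601392655 ≈ 6.2592e-8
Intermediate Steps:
T(V) = -1/221
f = 140011395530/8771 (f = -10354*(-6334*1/8771 - 1541) = -10354*(-6334/8771 - 1541) = -10354*(-13522445/8771) = 140011395530/8771 ≈ 1.5963e+7)
z = 30942518403359/1938391 (z = -1/221 + 140011395530/8771 = 30942518403359/1938391 ≈ 1.5963e+7)
n = 13456 (n = (¼)*(-232)² = (¼)*53824 = 13456)
1/(n + z) = 1/(13456 + 30942518403359/1938391) = 1/(30968601392655/1938391) = 1938391/30968601392655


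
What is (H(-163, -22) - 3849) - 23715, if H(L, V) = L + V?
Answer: -27749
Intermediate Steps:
(H(-163, -22) - 3849) - 23715 = ((-163 - 22) - 3849) - 23715 = (-185 - 3849) - 23715 = -4034 - 23715 = -27749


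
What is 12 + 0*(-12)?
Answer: 12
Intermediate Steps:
12 + 0*(-12) = 12 + 0 = 12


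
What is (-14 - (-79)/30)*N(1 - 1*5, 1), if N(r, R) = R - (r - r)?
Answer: -341/30 ≈ -11.367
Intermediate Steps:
N(r, R) = R (N(r, R) = R - 1*0 = R + 0 = R)
(-14 - (-79)/30)*N(1 - 1*5, 1) = (-14 - (-79)/30)*1 = (-14 - 1*(-79/30))*1 = (-14 + 79/30)*1 = -341/30*1 = -341/30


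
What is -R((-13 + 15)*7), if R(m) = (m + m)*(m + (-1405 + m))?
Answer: 38556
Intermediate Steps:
R(m) = 2*m*(-1405 + 2*m) (R(m) = (2*m)*(-1405 + 2*m) = 2*m*(-1405 + 2*m))
-R((-13 + 15)*7) = -2*(-13 + 15)*7*(-1405 + 2*((-13 + 15)*7)) = -2*2*7*(-1405 + 2*(2*7)) = -2*14*(-1405 + 2*14) = -2*14*(-1405 + 28) = -2*14*(-1377) = -1*(-38556) = 38556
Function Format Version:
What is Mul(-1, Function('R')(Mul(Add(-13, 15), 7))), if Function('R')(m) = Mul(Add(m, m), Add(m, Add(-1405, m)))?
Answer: 38556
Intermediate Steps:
Function('R')(m) = Mul(2, m, Add(-1405, Mul(2, m))) (Function('R')(m) = Mul(Mul(2, m), Add(-1405, Mul(2, m))) = Mul(2, m, Add(-1405, Mul(2, m))))
Mul(-1, Function('R')(Mul(Add(-13, 15), 7))) = Mul(-1, Mul(2, Mul(Add(-13, 15), 7), Add(-1405, Mul(2, Mul(Add(-13, 15), 7))))) = Mul(-1, Mul(2, Mul(2, 7), Add(-1405, Mul(2, Mul(2, 7))))) = Mul(-1, Mul(2, 14, Add(-1405, Mul(2, 14)))) = Mul(-1, Mul(2, 14, Add(-1405, 28))) = Mul(-1, Mul(2, 14, -1377)) = Mul(-1, -38556) = 38556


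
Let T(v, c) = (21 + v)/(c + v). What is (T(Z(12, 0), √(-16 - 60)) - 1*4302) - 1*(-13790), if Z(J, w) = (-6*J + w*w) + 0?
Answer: 12477638/1315 + 51*I*√19/2630 ≈ 9488.7 + 0.084526*I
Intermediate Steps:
Z(J, w) = w² - 6*J (Z(J, w) = (-6*J + w²) + 0 = (w² - 6*J) + 0 = w² - 6*J)
T(v, c) = (21 + v)/(c + v)
(T(Z(12, 0), √(-16 - 60)) - 1*4302) - 1*(-13790) = ((21 + (0² - 6*12))/(√(-16 - 60) + (0² - 6*12)) - 1*4302) - 1*(-13790) = ((21 + (0 - 72))/(√(-76) + (0 - 72)) - 4302) + 13790 = ((21 - 72)/(2*I*√19 - 72) - 4302) + 13790 = (-51/(-72 + 2*I*√19) - 4302) + 13790 = (-4302 - 51/(-72 + 2*I*√19)) + 13790 = 9488 - 51/(-72 + 2*I*√19)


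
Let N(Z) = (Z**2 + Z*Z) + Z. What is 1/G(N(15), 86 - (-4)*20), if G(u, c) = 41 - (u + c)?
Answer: -1/590 ≈ -0.0016949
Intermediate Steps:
N(Z) = Z + 2*Z**2 (N(Z) = (Z**2 + Z**2) + Z = 2*Z**2 + Z = Z + 2*Z**2)
G(u, c) = 41 - c - u (G(u, c) = 41 - (c + u) = 41 + (-c - u) = 41 - c - u)
1/G(N(15), 86 - (-4)*20) = 1/(41 - (86 - (-4)*20) - 15*(1 + 2*15)) = 1/(41 - (86 - 1*(-80)) - 15*(1 + 30)) = 1/(41 - (86 + 80) - 15*31) = 1/(41 - 1*166 - 1*465) = 1/(41 - 166 - 465) = 1/(-590) = -1/590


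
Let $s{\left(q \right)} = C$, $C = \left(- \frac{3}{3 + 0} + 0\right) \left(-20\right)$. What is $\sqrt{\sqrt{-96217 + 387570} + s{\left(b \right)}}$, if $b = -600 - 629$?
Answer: $\sqrt{20 + \sqrt{291353}} \approx 23.659$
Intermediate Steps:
$b = -1229$ ($b = -600 - 629 = -1229$)
$C = 20$ ($C = \left(- \frac{3}{3} + 0\right) \left(-20\right) = \left(\left(-3\right) \frac{1}{3} + 0\right) \left(-20\right) = \left(-1 + 0\right) \left(-20\right) = \left(-1\right) \left(-20\right) = 20$)
$s{\left(q \right)} = 20$
$\sqrt{\sqrt{-96217 + 387570} + s{\left(b \right)}} = \sqrt{\sqrt{-96217 + 387570} + 20} = \sqrt{\sqrt{291353} + 20} = \sqrt{20 + \sqrt{291353}}$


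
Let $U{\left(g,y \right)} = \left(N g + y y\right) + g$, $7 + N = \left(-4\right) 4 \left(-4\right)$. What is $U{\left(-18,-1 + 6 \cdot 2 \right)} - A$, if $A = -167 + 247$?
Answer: $-1003$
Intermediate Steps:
$N = 57$ ($N = -7 + \left(-4\right) 4 \left(-4\right) = -7 - -64 = -7 + 64 = 57$)
$U{\left(g,y \right)} = y^{2} + 58 g$ ($U{\left(g,y \right)} = \left(57 g + y y\right) + g = \left(57 g + y^{2}\right) + g = \left(y^{2} + 57 g\right) + g = y^{2} + 58 g$)
$A = 80$
$U{\left(-18,-1 + 6 \cdot 2 \right)} - A = \left(\left(-1 + 6 \cdot 2\right)^{2} + 58 \left(-18\right)\right) - 80 = \left(\left(-1 + 12\right)^{2} - 1044\right) - 80 = \left(11^{2} - 1044\right) - 80 = \left(121 - 1044\right) - 80 = -923 - 80 = -1003$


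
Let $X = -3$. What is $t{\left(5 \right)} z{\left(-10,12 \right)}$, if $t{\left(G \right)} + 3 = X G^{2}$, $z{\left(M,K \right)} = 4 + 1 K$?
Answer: $-1248$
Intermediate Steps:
$z{\left(M,K \right)} = 4 + K$
$t{\left(G \right)} = -3 - 3 G^{2}$
$t{\left(5 \right)} z{\left(-10,12 \right)} = \left(-3 - 3 \cdot 5^{2}\right) \left(4 + 12\right) = \left(-3 - 75\right) 16 = \left(-78\right) 16 = -1248$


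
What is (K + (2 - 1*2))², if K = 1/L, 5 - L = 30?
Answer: 1/625 ≈ 0.0016000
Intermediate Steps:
L = -25 (L = 5 - 1*30 = 5 - 30 = -25)
K = -1/25 (K = 1/(-25) = -1/25 ≈ -0.040000)
(K + (2 - 1*2))² = (-1/25 + (2 - 1*2))² = (-1/25 + (2 - 2))² = (-1/25 + 0)² = (-1/25)² = 1/625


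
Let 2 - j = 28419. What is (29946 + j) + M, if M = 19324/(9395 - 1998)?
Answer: 11329337/7397 ≈ 1531.6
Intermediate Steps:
j = -28417 (j = 2 - 1*28419 = 2 - 28419 = -28417)
M = 19324/7397 ≈ 2.6124
(29946 + j) + M = (29946 - 28417) + 19324/7397 = 1529 + 19324/7397 = 11329337/7397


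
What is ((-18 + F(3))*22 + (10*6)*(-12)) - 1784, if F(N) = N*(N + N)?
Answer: -2504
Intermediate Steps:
F(N) = 2*N² (F(N) = N*(2*N) = 2*N²)
((-18 + F(3))*22 + (10*6)*(-12)) - 1784 = ((-18 + 2*3²)*22 + (10*6)*(-12)) - 1784 = ((-18 + 2*9)*22 + 60*(-12)) - 1784 = ((-18 + 18)*22 - 720) - 1784 = (0*22 - 720) - 1784 = (0 - 720) - 1784 = -720 - 1784 = -2504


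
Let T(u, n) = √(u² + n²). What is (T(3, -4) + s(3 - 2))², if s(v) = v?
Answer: 36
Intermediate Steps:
T(u, n) = √(n² + u²)
(T(3, -4) + s(3 - 2))² = (√((-4)² + 3²) + (3 - 2))² = (√(16 + 9) + 1)² = (√25 + 1)² = (5 + 1)² = 6² = 36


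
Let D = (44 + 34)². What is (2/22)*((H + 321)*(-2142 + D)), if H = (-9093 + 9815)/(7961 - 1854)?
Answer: 702775818/6107 ≈ 1.1508e+5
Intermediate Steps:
D = 6084 (D = 78² = 6084)
H = 722/6107 ≈ 0.11822
(2/22)*((H + 321)*(-2142 + D)) = (2/22)*((722/6107 + 321)*(-2142 + 6084)) = (2*(1/22))*((1961069/6107)*3942) = (1/11)*(7730533998/6107) = 702775818/6107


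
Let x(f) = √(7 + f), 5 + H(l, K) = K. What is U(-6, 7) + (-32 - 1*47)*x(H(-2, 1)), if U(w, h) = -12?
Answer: -12 - 79*√3 ≈ -148.83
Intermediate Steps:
H(l, K) = -5 + K
U(-6, 7) + (-32 - 1*47)*x(H(-2, 1)) = -12 + (-32 - 1*47)*√(7 + (-5 + 1)) = -12 + (-32 - 47)*√(7 - 4) = -12 - 79*√3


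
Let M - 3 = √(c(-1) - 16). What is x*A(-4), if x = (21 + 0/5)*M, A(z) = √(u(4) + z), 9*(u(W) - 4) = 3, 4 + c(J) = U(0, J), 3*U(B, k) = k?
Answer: 21*√3 + 7*I*√61 ≈ 36.373 + 54.672*I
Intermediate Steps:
U(B, k) = k/3
c(J) = -4 + J/3
u(W) = 13/3 (u(W) = 4 + (⅑)*3 = 4 + ⅓ = 13/3)
M = 3 + I*√183/3 (M = 3 + √((-4 + (⅓)*(-1)) - 16) = 3 + √((-4 - ⅓) - 16) = 3 + √(-13/3 - 16) = 3 + √(-61/3) = 3 + I*√183/3 ≈ 3.0 + 4.5092*I)
A(z) = √(13/3 + z)
x = 63 + 7*I*√183 (x = (21 + 0/5)*(3 + I*√183/3) = (21 + 0*(⅕))*(3 + I*√183/3) = (21 + 0)*(3 + I*√183/3) = 21*(3 + I*√183/3) = 63 + 7*I*√183 ≈ 63.0 + 94.694*I)
x*A(-4) = (63 + 7*I*√183)*(√(39 + 9*(-4))/3) = (63 + 7*I*√183)*(√(39 - 36)/3) = (63 + 7*I*√183)*(√3/3) = √3*(63 + 7*I*√183)/3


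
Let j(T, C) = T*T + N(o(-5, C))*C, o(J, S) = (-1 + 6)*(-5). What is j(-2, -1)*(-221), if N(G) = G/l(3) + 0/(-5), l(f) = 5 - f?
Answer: -7293/2 ≈ -3646.5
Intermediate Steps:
o(J, S) = -25 (o(J, S) = 5*(-5) = -25)
N(G) = G/2 (N(G) = G/(5 - 1*3) + 0/(-5) = G/(5 - 3) + 0*(-⅕) = G/2 + 0 = G/2)
j(T, C) = T² - 25*C/2 (j(T, C) = T*T + ((½)*(-25))*C = T² - 25*C/2)
j(-2, -1)*(-221) = ((-2)² - 25/2*(-1))*(-221) = (4 + 25/2)*(-221) = (33/2)*(-221) = -7293/2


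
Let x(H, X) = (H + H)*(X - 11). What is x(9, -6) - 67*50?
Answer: -3656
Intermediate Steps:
x(H, X) = 2*H*(-11 + X) (x(H, X) = (2*H)*(-11 + X) = 2*H*(-11 + X))
x(9, -6) - 67*50 = 2*9*(-11 - 6) - 67*50 = 2*9*(-17) - 3350 = -306 - 3350 = -3656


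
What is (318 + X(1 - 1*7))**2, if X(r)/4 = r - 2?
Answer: 81796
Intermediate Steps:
X(r) = -8 + 4*r (X(r) = 4*(r - 2) = 4*(-2 + r) = -8 + 4*r)
(318 + X(1 - 1*7))**2 = (318 + (-8 + 4*(1 - 1*7)))**2 = (318 + (-8 + 4*(1 - 7)))**2 = (318 + (-8 + 4*(-6)))**2 = (318 + (-8 - 24))**2 = (318 - 32)**2 = 286**2 = 81796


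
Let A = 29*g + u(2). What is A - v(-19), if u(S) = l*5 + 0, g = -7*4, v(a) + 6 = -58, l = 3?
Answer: -733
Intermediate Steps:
v(a) = -64 (v(a) = -6 - 58 = -64)
g = -28
u(S) = 15 (u(S) = 3*5 + 0 = 15 + 0 = 15)
A = -797 (A = 29*(-28) + 15 = -812 + 15 = -797)
A - v(-19) = -797 - 1*(-64) = -797 + 64 = -733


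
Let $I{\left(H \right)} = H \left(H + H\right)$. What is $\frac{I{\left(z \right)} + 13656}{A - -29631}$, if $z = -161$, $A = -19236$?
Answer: $\frac{65498}{10395} \approx 6.3009$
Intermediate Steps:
$I{\left(H \right)} = 2 H^{2}$ ($I{\left(H \right)} = H 2 H = 2 H^{2}$)
$\frac{I{\left(z \right)} + 13656}{A - -29631} = \frac{2 \left(-161\right)^{2} + 13656}{-19236 - -29631} = \frac{2 \cdot 25921 + 13656}{-19236 + 29631} = \frac{51842 + 13656}{10395} = 65498 \cdot \frac{1}{10395} = \frac{65498}{10395}$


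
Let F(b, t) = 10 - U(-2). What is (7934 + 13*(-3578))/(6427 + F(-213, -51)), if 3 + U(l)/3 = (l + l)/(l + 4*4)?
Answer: -67515/11282 ≈ -5.9843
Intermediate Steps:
U(l) = -9 + 6*l/(16 + l) (U(l) = -9 + 3*((l + l)/(l + 4*4)) = -9 + 3*((2*l)/(l + 16)) = -9 + 3*((2*l)/(16 + l)) = -9 + 3*(2*l/(16 + l)) = -9 + 6*l/(16 + l))
F(b, t) = 139/7 (F(b, t) = 10 - 3*(-48 - 1*(-2))/(16 - 2) = 10 - 3*(-48 + 2)/14 = 10 - 3*(-46)/14 = 10 - 1*(-69/7) = 10 + 69/7 = 139/7)
(7934 + 13*(-3578))/(6427 + F(-213, -51)) = (7934 + 13*(-3578))/(6427 + 139/7) = (7934 - 46514)/(45128/7) = -38580*7/45128 = -67515/11282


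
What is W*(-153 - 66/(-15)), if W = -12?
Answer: 8916/5 ≈ 1783.2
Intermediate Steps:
W*(-153 - 66/(-15)) = -12*(-153 - 66/(-15)) = -12*(-153 - 66*(-1/15)) = -12*(-153 + 22/5) = -12*(-743/5) = 8916/5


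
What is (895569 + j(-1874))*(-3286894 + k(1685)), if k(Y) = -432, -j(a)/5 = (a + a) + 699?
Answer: -2994142543364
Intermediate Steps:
j(a) = -3495 - 10*a (j(a) = -5*((a + a) + 699) = -5*(2*a + 699) = -5*(699 + 2*a) = -3495 - 10*a)
(895569 + j(-1874))*(-3286894 + k(1685)) = (895569 + (-3495 - 10*(-1874)))*(-3286894 - 432) = (895569 + (-3495 + 18740))*(-3287326) = (895569 + 15245)*(-3287326) = 910814*(-3287326) = -2994142543364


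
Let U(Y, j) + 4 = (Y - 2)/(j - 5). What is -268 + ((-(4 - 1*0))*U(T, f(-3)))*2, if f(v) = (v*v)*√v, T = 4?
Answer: -15792/67 + 36*I*√3/67 ≈ -235.7 + 0.93065*I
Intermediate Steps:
f(v) = v^(5/2) (f(v) = v²*√v = v^(5/2))
U(Y, j) = -4 + (-2 + Y)/(-5 + j) (U(Y, j) = -4 + (Y - 2)/(j - 5) = -4 + (-2 + Y)/(-5 + j))
-268 + ((-(4 - 1*0))*U(T, f(-3)))*2 = -268 + ((-(4 - 1*0))*((18 + 4 - 36*I*√3)/(-5 + (-3)^(5/2))))*2 = -268 + ((-(4 + 0))*((18 + 4 - 36*I*√3)/(-5 + 9*I*√3)))*2 = -268 + ((-1*4)*((18 + 4 - 36*I*√3)/(-5 + 9*I*√3)))*2 = -268 - 4*(22 - 36*I*√3)/(-5 + 9*I*√3)*2 = -268 - 8*(22 - 36*I*√3)/(-5 + 9*I*√3)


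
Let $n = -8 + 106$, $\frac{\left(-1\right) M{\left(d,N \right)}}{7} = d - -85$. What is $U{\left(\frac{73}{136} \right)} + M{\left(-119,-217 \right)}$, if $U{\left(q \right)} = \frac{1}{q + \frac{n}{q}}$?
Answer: $\frac{432678934}{1817937} \approx 238.01$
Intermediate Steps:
$M{\left(d,N \right)} = -595 - 7 d$ ($M{\left(d,N \right)} = - 7 \left(d - -85\right) = - 7 \left(d + 85\right) = - 7 \left(85 + d\right) = -595 - 7 d$)
$n = 98$
$U{\left(q \right)} = \frac{1}{q + \frac{98}{q}}$
$U{\left(\frac{73}{136} \right)} + M{\left(-119,-217 \right)} = \frac{73 \cdot \frac{1}{136}}{98 + \left(\frac{73}{136}\right)^{2}} - -238 = \frac{73 \cdot \frac{1}{136}}{98 + \left(73 \cdot \frac{1}{136}\right)^{2}} + \left(-595 + 833\right) = \frac{73}{136 \left(98 + \left(\frac{73}{136}\right)^{2}\right)} + 238 = \frac{73}{136 \left(98 + \frac{5329}{18496}\right)} + 238 = \frac{73}{136 \cdot \frac{1817937}{18496}} + 238 = \frac{73}{136} \cdot \frac{18496}{1817937} + 238 = \frac{9928}{1817937} + 238 = \frac{432678934}{1817937}$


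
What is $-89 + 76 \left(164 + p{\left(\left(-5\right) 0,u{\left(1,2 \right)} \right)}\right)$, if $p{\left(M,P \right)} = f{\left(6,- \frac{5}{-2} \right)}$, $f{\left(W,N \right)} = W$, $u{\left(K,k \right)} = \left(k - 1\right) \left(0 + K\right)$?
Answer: $12831$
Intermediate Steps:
$u{\left(K,k \right)} = K \left(-1 + k\right)$ ($u{\left(K,k \right)} = \left(-1 + k\right) K = K \left(-1 + k\right)$)
$p{\left(M,P \right)} = 6$
$-89 + 76 \left(164 + p{\left(\left(-5\right) 0,u{\left(1,2 \right)} \right)}\right) = -89 + 76 \left(164 + 6\right) = -89 + 76 \cdot 170 = -89 + 12920 = 12831$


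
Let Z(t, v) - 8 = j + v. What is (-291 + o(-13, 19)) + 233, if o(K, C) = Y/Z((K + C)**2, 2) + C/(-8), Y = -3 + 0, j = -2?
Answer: -243/4 ≈ -60.750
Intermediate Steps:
Y = -3
Z(t, v) = 6 + v (Z(t, v) = 8 + (-2 + v) = 6 + v)
o(K, C) = -3/8 - C/8 (o(K, C) = -3/(6 + 2) + C/(-8) = -3/8 + C*(-1/8) = -3*1/8 - C/8 = -3/8 - C/8)
(-291 + o(-13, 19)) + 233 = (-291 + (-3/8 - 1/8*19)) + 233 = (-291 + (-3/8 - 19/8)) + 233 = (-291 - 11/4) + 233 = -1175/4 + 233 = -243/4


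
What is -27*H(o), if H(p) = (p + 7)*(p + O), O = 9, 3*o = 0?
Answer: -1701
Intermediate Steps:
o = 0 (o = (⅓)*0 = 0)
H(p) = (7 + p)*(9 + p) (H(p) = (p + 7)*(p + 9) = (7 + p)*(9 + p))
-27*H(o) = -27*(63 + 0² + 16*0) = -27*(63 + 0 + 0) = -27*63 = -1701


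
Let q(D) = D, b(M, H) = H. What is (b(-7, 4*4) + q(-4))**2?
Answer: 144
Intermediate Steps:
(b(-7, 4*4) + q(-4))**2 = (4*4 - 4)**2 = (16 - 4)**2 = 12**2 = 144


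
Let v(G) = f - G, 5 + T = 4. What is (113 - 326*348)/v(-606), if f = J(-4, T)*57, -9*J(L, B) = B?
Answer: -340005/1837 ≈ -185.09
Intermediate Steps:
T = -1 (T = -5 + 4 = -1)
J(L, B) = -B/9
f = 19/3 (f = -1/9*(-1)*57 = (1/9)*57 = 19/3 ≈ 6.3333)
v(G) = 19/3 - G
(113 - 326*348)/v(-606) = (113 - 326*348)/(19/3 - 1*(-606)) = (113 - 113448)/(19/3 + 606) = -113335/1837/3 = -113335*3/1837 = -340005/1837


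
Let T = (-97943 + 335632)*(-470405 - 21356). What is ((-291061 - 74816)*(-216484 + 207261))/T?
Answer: -3374483571/116886180329 ≈ -0.028870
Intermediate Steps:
T = -116886180329 (T = 237689*(-491761) = -116886180329)
((-291061 - 74816)*(-216484 + 207261))/T = ((-291061 - 74816)*(-216484 + 207261))/(-116886180329) = -365877*(-9223)*(-1/116886180329) = 3374483571*(-1/116886180329) = -3374483571/116886180329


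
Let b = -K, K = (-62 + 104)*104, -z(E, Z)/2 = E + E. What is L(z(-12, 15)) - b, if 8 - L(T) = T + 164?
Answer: 4164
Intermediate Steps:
z(E, Z) = -4*E (z(E, Z) = -2*(E + E) = -4*E)
L(T) = -156 - T (L(T) = 8 - (T + 164) = 8 - (164 + T) = 8 + (-164 - T) = -156 - T)
K = 4368 (K = 42*104 = 4368)
b = -4368 (b = -1*4368 = -4368)
L(z(-12, 15)) - b = (-156 - (-4)*(-12)) - 1*(-4368) = (-156 - 1*48) + 4368 = (-156 - 48) + 4368 = -204 + 4368 = 4164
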